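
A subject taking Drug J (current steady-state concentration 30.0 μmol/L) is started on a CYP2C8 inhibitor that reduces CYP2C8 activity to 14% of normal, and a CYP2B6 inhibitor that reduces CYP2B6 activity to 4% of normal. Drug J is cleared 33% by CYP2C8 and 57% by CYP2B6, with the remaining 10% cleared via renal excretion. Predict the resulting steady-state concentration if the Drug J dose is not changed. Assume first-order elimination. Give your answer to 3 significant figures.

178 μmol/L

The CYP2C8 pathway (33% of clearance) falls to 0.14× activity: 0.33 × 0.14 = 0.0462.
The CYP2B6 pathway (57% of clearance) falls to 0.04× activity: 0.57 × 0.04 = 0.0228.
Non-CYP routes (10%) are unchanged.
CL_new/CL_old = 0.0462 + 0.0228 + 0.1 = 0.169.
Dividing the baseline by the relative clearance: 30.0 / 0.169 = 178 μmol/L.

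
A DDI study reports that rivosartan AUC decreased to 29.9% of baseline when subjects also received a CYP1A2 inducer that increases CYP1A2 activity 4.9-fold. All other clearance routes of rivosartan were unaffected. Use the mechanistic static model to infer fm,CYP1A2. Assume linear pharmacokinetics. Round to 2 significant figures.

Let x = fm,CYP1A2. Because AUC ∝ 1/CL, relative clearance rose to 1/0.299 = 3.344.
Setting x·4.9 + (1 − x) = 3.344 and solving: x = (3.344 − 1)/(4.9 − 1) = 0.60.

0.60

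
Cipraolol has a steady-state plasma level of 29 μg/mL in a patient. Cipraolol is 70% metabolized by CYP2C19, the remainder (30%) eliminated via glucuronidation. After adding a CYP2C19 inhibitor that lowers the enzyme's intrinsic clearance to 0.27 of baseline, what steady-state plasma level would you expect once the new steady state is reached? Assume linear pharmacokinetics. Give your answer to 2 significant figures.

CYP2C19: 0.7 × 0.27 = 0.189
Other: 0.3 (unchanged)
New clearance relative to baseline: 0.189 + 0.3 = 0.489.
New steady-state plasma level = baseline ÷ relative clearance = 29 / 0.489 = 59 μg/mL.

59 μg/mL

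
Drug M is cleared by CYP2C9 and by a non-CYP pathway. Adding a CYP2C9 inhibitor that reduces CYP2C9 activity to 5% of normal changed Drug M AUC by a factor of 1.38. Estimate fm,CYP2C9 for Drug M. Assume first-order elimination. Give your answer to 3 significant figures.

0.290

Let x = fm,CYP2C9. Because AUC ∝ 1/CL, relative clearance fell to 1/1.38 = 0.7246.
Setting x·0.05 + (1 − x) = 0.7246 and solving: x = (0.7246 − 1)/(0.05 − 1) = 0.290.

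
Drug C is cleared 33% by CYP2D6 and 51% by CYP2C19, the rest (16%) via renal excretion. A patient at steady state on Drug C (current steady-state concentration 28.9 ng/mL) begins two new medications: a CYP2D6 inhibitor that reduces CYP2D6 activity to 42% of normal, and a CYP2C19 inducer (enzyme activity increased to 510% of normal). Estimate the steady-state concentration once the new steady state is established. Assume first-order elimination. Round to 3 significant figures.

9.97 ng/mL

The CYP2D6 pathway (33% of clearance) is reduced to 0.42× activity: 0.33 × 0.42 = 0.1386.
The CYP2C19 pathway (51% of clearance) increases to 5.1× activity: 0.51 × 5.1 = 2.601.
Non-CYP routes (16%) are unchanged.
Relative clearance = 0.1386 + 2.601 + 0.16 = 2.8996.
New steady-state concentration = 28.9 / 2.8996 = 9.97 ng/mL (concentration scales inversely with clearance).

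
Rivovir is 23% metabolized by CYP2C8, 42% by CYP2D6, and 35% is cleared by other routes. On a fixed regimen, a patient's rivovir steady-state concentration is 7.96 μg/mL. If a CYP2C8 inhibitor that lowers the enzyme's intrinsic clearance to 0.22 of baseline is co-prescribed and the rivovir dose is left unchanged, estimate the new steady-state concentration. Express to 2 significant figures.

9.7 μg/mL

CYP2C8: 0.23 × 0.22 = 0.0506
CYP2D6: 0.42 (unchanged)
Other: 0.35 (unchanged)
Relative clearance = 0.0506 + 0.42 + 0.35 = 0.8206.
New steady-state concentration = baseline ÷ relative clearance = 7.96 / 0.8206 = 9.7 μg/mL.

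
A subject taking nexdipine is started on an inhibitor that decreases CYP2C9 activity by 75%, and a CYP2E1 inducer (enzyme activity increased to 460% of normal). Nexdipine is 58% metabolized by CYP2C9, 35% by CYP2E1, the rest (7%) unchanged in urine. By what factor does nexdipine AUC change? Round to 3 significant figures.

The CYP2C9 pathway (58% of clearance) is reduced to 0.25× activity: 0.58 × 0.25 = 0.145.
The CYP2E1 pathway (35% of clearance) increases to 4.6× activity: 0.35 × 4.6 = 1.61.
Non-CYP routes (7%) are unchanged.
New clearance relative to baseline: 0.145 + 1.61 + 0.07 = 1.825.
Because AUC varies inversely with clearance, the combined effect is 1 / 1.825 = 0.548.

0.548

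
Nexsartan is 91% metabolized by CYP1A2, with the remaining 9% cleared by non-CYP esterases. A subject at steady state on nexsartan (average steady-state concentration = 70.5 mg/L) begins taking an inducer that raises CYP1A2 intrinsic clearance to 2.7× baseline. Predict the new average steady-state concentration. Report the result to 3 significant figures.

CYP1A2: 0.91 × 2.7 = 2.457
Other: 0.09 (unchanged)
Relative clearance = 2.457 + 0.09 = 2.547.
With dosing unchanged, average steady-state concentration scales as 1/CL: 70.5 / 2.547 = 27.7 mg/L.

27.7 mg/L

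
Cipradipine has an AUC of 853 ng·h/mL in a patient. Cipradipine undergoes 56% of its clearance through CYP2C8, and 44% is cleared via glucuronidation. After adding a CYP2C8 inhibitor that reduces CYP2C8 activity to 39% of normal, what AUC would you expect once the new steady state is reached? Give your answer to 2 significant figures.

The CYP2C8 pathway (56% of clearance) falls to 0.39× activity: 0.56 × 0.39 = 0.2184.
Non-CYP routes (44%) are unchanged.
Relative clearance = 0.2184 + 0.44 = 0.6584.
AUC ∝ 1/CL, so new value = 853 / 0.6584 = 1.3 × 10³ ng·h/mL.

1.3 × 10³ ng·h/mL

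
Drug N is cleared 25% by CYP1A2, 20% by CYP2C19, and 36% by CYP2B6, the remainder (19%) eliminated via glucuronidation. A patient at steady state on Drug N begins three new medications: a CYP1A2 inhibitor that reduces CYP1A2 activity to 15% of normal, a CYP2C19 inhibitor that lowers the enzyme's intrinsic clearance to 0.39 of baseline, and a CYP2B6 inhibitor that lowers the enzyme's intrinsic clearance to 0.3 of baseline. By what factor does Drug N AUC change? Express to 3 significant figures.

2.42

The CYP1A2 pathway (25% of clearance) is reduced to 0.15× activity: 0.25 × 0.15 = 0.0375.
The CYP2C19 pathway (20% of clearance) falls to 0.39× activity: 0.2 × 0.39 = 0.078.
The CYP2B6 pathway (36% of clearance) falls to 0.3× activity: 0.36 × 0.3 = 0.108.
Non-CYP routes (19%) are unchanged.
CL_new/CL_old = 0.0375 + 0.078 + 0.108 + 0.19 = 0.4135.
Because AUC varies inversely with clearance, the combined effect is 1 / 0.4135 = 2.42.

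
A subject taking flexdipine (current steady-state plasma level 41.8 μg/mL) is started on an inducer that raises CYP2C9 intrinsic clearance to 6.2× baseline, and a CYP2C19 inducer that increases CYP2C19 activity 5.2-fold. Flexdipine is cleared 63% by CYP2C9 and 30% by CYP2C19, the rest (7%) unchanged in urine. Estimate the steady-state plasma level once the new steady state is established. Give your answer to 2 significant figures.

The CYP2C9 pathway (63% of clearance) is boosted to 6.2× activity: 0.63 × 6.2 = 3.906.
The CYP2C19 pathway (30% of clearance) increases to 5.2× activity: 0.3 × 5.2 = 1.56.
Non-CYP routes (7%) are unchanged.
CL_new/CL_old = 3.906 + 1.56 + 0.07 = 5.536.
Dividing the baseline by the relative clearance: 41.8 / 5.536 = 7.6 μg/mL.

7.6 μg/mL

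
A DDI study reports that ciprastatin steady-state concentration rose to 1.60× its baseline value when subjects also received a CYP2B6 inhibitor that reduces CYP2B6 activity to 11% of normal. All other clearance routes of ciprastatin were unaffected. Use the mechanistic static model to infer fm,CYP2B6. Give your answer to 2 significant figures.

0.42

Let x = fm,CYP2B6. Because steady-state concentration ∝ 1/CL, relative clearance fell to 1/1.60 = 0.625.
Only the CYP2B6 route changed, so 0.625 = x·0.11 + (1 − x), giving x = 0.42.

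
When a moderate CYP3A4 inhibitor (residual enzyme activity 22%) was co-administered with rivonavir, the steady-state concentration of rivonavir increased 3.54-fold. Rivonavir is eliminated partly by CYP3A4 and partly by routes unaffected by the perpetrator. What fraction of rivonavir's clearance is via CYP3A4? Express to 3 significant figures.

CL'/CL = 1 / 3.54 = 0.2825
0.22·fm + (1 − fm) = 0.2825
fm = (0.2825 − 1) / (0.22 − 1) = 0.920

0.920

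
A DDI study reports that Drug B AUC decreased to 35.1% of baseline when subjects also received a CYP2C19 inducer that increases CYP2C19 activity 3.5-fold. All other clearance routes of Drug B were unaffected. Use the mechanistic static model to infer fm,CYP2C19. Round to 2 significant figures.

0.74

CL'/CL = 1 / 0.351 = 2.849
3.5·fm + (1 − fm) = 2.849
fm = (2.849 − 1) / (3.5 − 1) = 0.74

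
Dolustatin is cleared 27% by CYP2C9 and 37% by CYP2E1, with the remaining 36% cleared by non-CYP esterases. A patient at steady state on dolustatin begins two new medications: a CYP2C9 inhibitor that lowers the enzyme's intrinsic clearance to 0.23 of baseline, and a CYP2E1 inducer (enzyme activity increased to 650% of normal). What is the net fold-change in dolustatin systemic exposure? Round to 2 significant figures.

0.35

The CYP2C9 pathway (27% of clearance) falls to 0.23× activity: 0.27 × 0.23 = 0.0621.
The CYP2E1 pathway (37% of clearance) increases to 6.5× activity: 0.37 × 6.5 = 2.405.
The remaining 36% of clearance is unaffected.
CL_new/CL_old = 0.0621 + 2.405 + 0.36 = 2.8271.
Net systemic exposure ratio = 1 / 2.8271 = 0.35.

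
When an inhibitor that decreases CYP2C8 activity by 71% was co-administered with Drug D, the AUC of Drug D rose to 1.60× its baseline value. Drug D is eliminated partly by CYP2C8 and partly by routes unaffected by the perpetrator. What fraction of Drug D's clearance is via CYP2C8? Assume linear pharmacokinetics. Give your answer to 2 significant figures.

CL'/CL = 1 / 1.60 = 0.625
0.29·fm + (1 − fm) = 0.625
fm = (0.625 − 1) / (0.29 − 1) = 0.53

0.53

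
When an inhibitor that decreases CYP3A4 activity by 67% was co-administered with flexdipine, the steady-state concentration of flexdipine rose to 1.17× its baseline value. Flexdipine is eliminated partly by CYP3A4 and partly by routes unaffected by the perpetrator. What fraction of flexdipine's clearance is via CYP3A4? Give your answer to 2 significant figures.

Let x = fm,CYP3A4. Because steady-state concentration ∝ 1/CL, relative clearance fell to 1/1.17 = 0.8547.
Setting x·0.33 + (1 − x) = 0.8547 and solving: x = (0.8547 − 1)/(0.33 − 1) = 0.22.

0.22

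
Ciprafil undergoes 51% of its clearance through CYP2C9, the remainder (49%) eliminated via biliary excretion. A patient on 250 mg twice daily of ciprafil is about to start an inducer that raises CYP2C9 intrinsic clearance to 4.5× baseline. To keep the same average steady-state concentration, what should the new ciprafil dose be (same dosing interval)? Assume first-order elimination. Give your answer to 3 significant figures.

CYP2C9: 0.51 × 4.5 = 2.295
Other: 0.49 (unchanged)
New clearance relative to baseline: 2.295 + 0.49 = 2.785.
To maintain the same steady-state level, dose must scale with clearance: new dose = 250 × 2.785 = 696 mg.

696 mg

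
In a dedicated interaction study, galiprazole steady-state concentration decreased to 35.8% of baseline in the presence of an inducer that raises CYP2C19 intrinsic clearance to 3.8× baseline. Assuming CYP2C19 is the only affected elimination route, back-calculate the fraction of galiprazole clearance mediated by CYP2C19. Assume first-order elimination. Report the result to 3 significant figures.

0.640

CL'/CL = 1 / 0.358 = 2.793
3.8·fm + (1 − fm) = 2.793
fm = (2.793 − 1) / (3.8 − 1) = 0.640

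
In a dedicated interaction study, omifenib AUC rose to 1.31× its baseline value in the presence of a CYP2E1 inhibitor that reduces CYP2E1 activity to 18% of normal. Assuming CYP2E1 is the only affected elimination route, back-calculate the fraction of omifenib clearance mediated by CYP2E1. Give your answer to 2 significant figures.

Call the CYP2E1 fraction fm. After the interaction, CL_new/CL_old = fm × 0.18 + (1 − fm).
AUC ratio = 1 / (new CL fraction), so new CL fraction = 1 / 1.31 = 0.7634.
fm × 0.18 + 1 − fm = 0.7634  ⇒  fm × (0.18 − 1) = −0.2366  ⇒  fm = 0.29.

0.29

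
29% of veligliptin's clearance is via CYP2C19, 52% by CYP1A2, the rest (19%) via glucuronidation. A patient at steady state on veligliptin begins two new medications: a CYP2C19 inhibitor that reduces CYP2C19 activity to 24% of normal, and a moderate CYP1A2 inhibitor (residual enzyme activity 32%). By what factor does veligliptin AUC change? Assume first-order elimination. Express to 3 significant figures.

CYP2C19: 0.29 × 0.24 = 0.0696
CYP1A2: 0.52 × 0.32 = 0.1664
Other: 0.19 (unchanged)
New clearance relative to baseline: 0.0696 + 0.1664 + 0.19 = 0.426.
AUC ∝ 1/CL: fold-change = 1 / 0.426 = 2.35.

2.35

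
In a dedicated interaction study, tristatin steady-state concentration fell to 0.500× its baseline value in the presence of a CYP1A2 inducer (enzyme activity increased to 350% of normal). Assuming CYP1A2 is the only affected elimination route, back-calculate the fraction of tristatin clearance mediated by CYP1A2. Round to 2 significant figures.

0.40

Let fm be the CYP1A2 fraction. New clearance relative to baseline = fm × 3.5 + (1 − fm).
Steady-state concentration ratio = 1 / (new CL fraction), so new CL fraction = 1 / 0.500 = 2.
fm × 3.5 + 1 − fm = 2  ⇒  fm × (3.5 − 1) = 1  ⇒  fm = 0.40.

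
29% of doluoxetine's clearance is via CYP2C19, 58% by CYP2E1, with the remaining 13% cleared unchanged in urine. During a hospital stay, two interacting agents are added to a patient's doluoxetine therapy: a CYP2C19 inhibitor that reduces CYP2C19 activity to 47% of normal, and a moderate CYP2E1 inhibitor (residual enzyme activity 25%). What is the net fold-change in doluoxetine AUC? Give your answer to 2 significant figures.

The CYP2C19 pathway (29% of clearance) is reduced to 0.47× activity: 0.29 × 0.47 = 0.1363.
The CYP2E1 pathway (58% of clearance) falls to 0.25× activity: 0.58 × 0.25 = 0.145.
The remaining 13% of clearance is unaffected.
New clearance relative to baseline: 0.1363 + 0.145 + 0.13 = 0.4113.
AUC ∝ 1/CL: fold-change = 1 / 0.4113 = 2.4.

2.4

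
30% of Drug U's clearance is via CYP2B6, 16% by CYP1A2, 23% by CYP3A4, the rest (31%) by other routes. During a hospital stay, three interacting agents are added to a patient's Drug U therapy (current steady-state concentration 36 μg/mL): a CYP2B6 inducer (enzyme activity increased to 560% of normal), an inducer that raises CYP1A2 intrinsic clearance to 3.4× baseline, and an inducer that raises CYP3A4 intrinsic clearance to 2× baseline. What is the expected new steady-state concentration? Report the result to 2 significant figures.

12 μg/mL

The CYP2B6 pathway (30% of clearance) is boosted to 5.6× activity: 0.3 × 5.6 = 1.68.
The CYP1A2 pathway (16% of clearance) is boosted to 3.4× activity: 0.16 × 3.4 = 0.544.
The CYP3A4 pathway (23% of clearance) increases to 2× activity: 0.23 × 2 = 0.46.
The remaining 31% of clearance is unaffected.
New clearance relative to baseline: 1.68 + 0.544 + 0.46 + 0.31 = 2.994.
Dividing the baseline by the relative clearance: 36 / 2.994 = 12 μg/mL.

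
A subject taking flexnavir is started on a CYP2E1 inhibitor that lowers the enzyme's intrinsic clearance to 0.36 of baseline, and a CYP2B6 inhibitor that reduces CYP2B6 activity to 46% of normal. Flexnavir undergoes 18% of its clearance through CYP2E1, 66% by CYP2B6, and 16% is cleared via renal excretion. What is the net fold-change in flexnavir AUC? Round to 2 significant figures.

CYP2E1: 0.18 × 0.36 = 0.0648
CYP2B6: 0.66 × 0.46 = 0.3036
Other: 0.16 (unchanged)
New clearance relative to baseline: 0.0648 + 0.3036 + 0.16 = 0.5284.
AUC ∝ 1/CL: fold-change = 1 / 0.5284 = 1.9.

1.9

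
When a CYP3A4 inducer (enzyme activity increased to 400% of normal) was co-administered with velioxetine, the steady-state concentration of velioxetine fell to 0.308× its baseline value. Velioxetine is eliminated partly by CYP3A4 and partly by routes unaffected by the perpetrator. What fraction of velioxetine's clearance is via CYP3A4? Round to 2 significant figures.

0.75

CL'/CL = 1 / 0.308 = 3.247
4·fm + (1 − fm) = 3.247
fm = (3.247 − 1) / (4 − 1) = 0.75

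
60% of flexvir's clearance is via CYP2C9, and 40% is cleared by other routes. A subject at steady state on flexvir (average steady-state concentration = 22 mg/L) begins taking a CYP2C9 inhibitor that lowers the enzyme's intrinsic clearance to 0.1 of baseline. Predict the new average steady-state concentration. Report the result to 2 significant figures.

48 mg/L

CYP2C9: 0.6 × 0.1 = 0.06
Other: 0.4 (unchanged)
Relative clearance = 0.06 + 0.4 = 0.46.
New average steady-state concentration = baseline ÷ relative clearance = 22 / 0.46 = 48 mg/L.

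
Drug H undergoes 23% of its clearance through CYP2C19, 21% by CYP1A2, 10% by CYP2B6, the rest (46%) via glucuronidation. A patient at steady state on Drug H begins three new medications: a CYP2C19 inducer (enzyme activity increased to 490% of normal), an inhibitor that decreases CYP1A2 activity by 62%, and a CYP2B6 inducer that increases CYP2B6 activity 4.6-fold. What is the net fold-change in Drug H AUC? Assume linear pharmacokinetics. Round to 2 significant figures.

The CYP2C19 pathway (23% of clearance) increases to 4.9× activity: 0.23 × 4.9 = 1.127.
The CYP1A2 pathway (21% of clearance) is reduced to 0.38× activity: 0.21 × 0.38 = 0.0798.
The CYP2B6 pathway (10% of clearance) is boosted to 4.6× activity: 0.1 × 4.6 = 0.46.
The remaining 46% of clearance is unaffected.
New clearance relative to baseline: 1.127 + 0.0798 + 0.46 + 0.46 = 2.1268.
AUC ∝ 1/CL: fold-change = 1 / 2.1268 = 0.47.

0.47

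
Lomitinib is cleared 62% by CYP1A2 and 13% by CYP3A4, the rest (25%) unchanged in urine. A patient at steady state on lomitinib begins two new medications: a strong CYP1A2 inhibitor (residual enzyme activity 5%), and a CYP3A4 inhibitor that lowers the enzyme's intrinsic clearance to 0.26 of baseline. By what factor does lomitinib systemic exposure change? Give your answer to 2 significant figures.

CYP1A2: 0.62 × 0.05 = 0.031
CYP3A4: 0.13 × 0.26 = 0.0338
Other: 0.25 (unchanged)
CL_new/CL_old = 0.031 + 0.0338 + 0.25 = 0.3148.
Systemic exposure ∝ 1/CL: fold-change = 1 / 0.3148 = 3.2.

3.2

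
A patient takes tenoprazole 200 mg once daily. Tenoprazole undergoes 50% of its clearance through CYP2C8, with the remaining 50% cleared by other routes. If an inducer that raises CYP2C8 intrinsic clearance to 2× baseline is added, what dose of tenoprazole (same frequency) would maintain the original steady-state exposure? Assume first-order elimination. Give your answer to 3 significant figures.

The CYP2C8 pathway (50% of clearance) increases to 2× activity: 0.5 × 2 = 1.
Non-CYP routes (50%) are unchanged.
CL_new/CL_old = 1 + 0.5 = 1.5.
Css,avg = (dose rate)/CL, so holding Css fixed requires dose ∝ CL: 200 × 1.5 = 300 mg.

300 mg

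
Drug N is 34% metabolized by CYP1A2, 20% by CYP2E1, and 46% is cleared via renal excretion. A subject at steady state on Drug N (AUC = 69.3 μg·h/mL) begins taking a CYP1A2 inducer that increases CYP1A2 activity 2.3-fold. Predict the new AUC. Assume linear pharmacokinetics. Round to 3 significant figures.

CYP1A2: 0.34 × 2.3 = 0.782
CYP2E1: 0.2 (unchanged)
Other: 0.46 (unchanged)
New clearance relative to baseline: 0.782 + 0.2 + 0.46 = 1.442.
New AUC = baseline ÷ relative clearance = 69.3 / 1.442 = 48.1 μg·h/mL.

48.1 μg·h/mL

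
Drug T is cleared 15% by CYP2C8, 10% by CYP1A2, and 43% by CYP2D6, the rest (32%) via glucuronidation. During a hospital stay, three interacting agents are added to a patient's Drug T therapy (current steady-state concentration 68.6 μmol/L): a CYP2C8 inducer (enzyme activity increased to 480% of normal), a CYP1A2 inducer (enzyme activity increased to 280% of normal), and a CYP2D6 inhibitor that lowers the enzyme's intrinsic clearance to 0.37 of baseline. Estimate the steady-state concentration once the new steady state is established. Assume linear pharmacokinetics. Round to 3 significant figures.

46.4 μmol/L

The CYP2C8 pathway (15% of clearance) rises to 4.8× activity: 0.15 × 4.8 = 0.72.
The CYP1A2 pathway (10% of clearance) is boosted to 2.8× activity: 0.1 × 2.8 = 0.28.
The CYP2D6 pathway (43% of clearance) drops to 0.37× activity: 0.43 × 0.37 = 0.1591.
The remaining 32% of clearance is unaffected.
New clearance relative to baseline: 0.72 + 0.28 + 0.1591 + 0.32 = 1.4791.
Steady-state concentration ∝ 1/CL: new value = 68.6 / 1.4791 = 46.4 μmol/L.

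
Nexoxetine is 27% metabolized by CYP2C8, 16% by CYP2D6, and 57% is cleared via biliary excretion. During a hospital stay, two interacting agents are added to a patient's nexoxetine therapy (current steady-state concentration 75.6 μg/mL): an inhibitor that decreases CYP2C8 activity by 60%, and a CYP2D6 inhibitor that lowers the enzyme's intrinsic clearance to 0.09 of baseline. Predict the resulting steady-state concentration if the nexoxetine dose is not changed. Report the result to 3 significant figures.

109 μg/mL

The CYP2C8 pathway (27% of clearance) is reduced to 0.4× activity: 0.27 × 0.4 = 0.108.
The CYP2D6 pathway (16% of clearance) falls to 0.09× activity: 0.16 × 0.09 = 0.0144.
Non-CYP routes (57%) are unchanged.
New clearance relative to baseline: 0.108 + 0.0144 + 0.57 = 0.6924.
Steady-state concentration ∝ 1/CL: new value = 75.6 / 0.6924 = 109 μg/mL.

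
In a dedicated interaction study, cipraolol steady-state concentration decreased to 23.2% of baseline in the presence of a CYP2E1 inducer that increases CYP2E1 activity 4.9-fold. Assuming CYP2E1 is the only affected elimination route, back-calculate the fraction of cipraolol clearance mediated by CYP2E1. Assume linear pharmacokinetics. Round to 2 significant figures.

Call the CYP2E1 fraction fm. After the interaction, CL_new/CL_old = fm × 4.9 + (1 − fm).
Steady-state concentration ratio = 1 / (new CL fraction), so new CL fraction = 1 / 0.232 = 4.31.
fm × 4.9 + 1 − fm = 4.31  ⇒  fm × (4.9 − 1) = 3.31  ⇒  fm = 0.85.

0.85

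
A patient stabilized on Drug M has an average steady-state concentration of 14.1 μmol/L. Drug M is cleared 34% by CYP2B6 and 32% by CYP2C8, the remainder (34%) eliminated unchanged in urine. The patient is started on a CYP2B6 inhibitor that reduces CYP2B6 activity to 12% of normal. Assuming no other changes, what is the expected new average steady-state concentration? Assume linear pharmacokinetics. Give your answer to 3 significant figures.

The CYP2B6 pathway (34% of clearance) falls to 0.12× activity: 0.34 × 0.12 = 0.0408.
CYP2C8 (32%) and the residual 34% are unaffected.
CL_new/CL_old = 0.0408 + 0.32 + 0.34 = 0.7008.
With dosing unchanged, average steady-state concentration scales as 1/CL: 14.1 / 0.7008 = 20.1 μmol/L.

20.1 μmol/L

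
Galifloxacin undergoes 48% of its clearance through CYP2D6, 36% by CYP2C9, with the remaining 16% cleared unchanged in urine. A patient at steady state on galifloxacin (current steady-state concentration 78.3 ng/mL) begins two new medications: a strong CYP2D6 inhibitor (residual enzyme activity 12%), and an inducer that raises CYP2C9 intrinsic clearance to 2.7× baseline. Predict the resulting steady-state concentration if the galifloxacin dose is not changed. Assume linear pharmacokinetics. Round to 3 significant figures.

CYP2D6: 0.48 × 0.12 = 0.0576
CYP2C9: 0.36 × 2.7 = 0.972
Other: 0.16 (unchanged)
New clearance relative to baseline: 0.0576 + 0.972 + 0.16 = 1.1896.
New steady-state concentration = 78.3 / 1.1896 = 65.8 ng/mL (concentration scales inversely with clearance).

65.8 ng/mL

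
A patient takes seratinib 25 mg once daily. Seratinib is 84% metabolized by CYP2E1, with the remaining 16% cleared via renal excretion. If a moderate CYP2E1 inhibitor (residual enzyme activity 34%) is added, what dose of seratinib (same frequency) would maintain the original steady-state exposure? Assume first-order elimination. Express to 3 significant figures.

The CYP2E1 pathway (84% of clearance) is reduced to 0.34× activity: 0.84 × 0.34 = 0.2856.
Non-CYP routes (16%) are unchanged.
CL_new/CL_old = 0.2856 + 0.16 = 0.4456.
To maintain the same steady-state level, dose must scale with clearance: new dose = 25 × 0.4456 = 11.1 mg.

11.1 mg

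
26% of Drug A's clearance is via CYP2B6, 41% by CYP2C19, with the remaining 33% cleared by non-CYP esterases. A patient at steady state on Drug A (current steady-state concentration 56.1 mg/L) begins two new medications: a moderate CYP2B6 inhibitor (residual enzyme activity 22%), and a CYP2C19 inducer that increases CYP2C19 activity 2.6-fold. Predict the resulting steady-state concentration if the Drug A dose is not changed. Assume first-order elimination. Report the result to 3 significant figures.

The CYP2B6 pathway (26% of clearance) drops to 0.22× activity: 0.26 × 0.22 = 0.0572.
The CYP2C19 pathway (41% of clearance) increases to 2.6× activity: 0.41 × 2.6 = 1.066.
Non-CYP routes (33%) are unchanged.
CL_new/CL_old = 0.0572 + 1.066 + 0.33 = 1.4532.
Steady-state concentration ∝ 1/CL: new value = 56.1 / 1.4532 = 38.6 mg/L.

38.6 mg/L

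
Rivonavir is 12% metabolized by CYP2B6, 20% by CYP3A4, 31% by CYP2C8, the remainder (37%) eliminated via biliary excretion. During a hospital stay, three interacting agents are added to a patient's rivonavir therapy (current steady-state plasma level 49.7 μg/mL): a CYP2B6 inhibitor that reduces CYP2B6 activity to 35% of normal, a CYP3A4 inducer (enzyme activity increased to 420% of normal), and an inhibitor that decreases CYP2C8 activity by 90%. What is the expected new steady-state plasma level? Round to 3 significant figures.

38.7 μg/mL

The CYP2B6 pathway (12% of clearance) is reduced to 0.35× activity: 0.12 × 0.35 = 0.042.
The CYP3A4 pathway (20% of clearance) is boosted to 4.2× activity: 0.2 × 4.2 = 0.84.
The CYP2C8 pathway (31% of clearance) falls to 0.1× activity: 0.31 × 0.1 = 0.031.
Non-CYP routes (37%) are unchanged.
CL_new/CL_old = 0.042 + 0.84 + 0.031 + 0.37 = 1.283.
Steady-state plasma level ∝ 1/CL: new value = 49.7 / 1.283 = 38.7 μg/mL.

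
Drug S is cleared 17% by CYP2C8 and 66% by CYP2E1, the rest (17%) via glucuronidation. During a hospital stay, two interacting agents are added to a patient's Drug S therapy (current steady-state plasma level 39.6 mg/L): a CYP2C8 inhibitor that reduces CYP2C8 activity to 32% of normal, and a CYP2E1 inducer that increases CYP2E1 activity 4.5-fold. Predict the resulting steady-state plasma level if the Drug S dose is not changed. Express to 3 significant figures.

12.4 mg/L

The CYP2C8 pathway (17% of clearance) drops to 0.32× activity: 0.17 × 0.32 = 0.0544.
The CYP2E1 pathway (66% of clearance) increases to 4.5× activity: 0.66 × 4.5 = 2.97.
Non-CYP routes (17%) are unchanged.
CL_new/CL_old = 0.0544 + 2.97 + 0.17 = 3.1944.
Steady-state plasma level ∝ 1/CL: new value = 39.6 / 3.1944 = 12.4 mg/L.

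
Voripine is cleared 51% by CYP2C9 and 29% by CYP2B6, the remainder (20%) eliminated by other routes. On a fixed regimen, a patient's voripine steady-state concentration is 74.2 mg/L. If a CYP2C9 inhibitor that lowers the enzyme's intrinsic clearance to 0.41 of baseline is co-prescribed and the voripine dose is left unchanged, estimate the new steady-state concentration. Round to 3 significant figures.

106 mg/L

The CYP2C9 pathway (51% of clearance) is reduced to 0.41× activity: 0.51 × 0.41 = 0.2091.
CYP2B6 (29%) and the residual 20% are unaffected.
New clearance relative to baseline: 0.2091 + 0.29 + 0.2 = 0.6991.
With dosing unchanged, steady-state concentration scales as 1/CL: 74.2 / 0.6991 = 106 mg/L.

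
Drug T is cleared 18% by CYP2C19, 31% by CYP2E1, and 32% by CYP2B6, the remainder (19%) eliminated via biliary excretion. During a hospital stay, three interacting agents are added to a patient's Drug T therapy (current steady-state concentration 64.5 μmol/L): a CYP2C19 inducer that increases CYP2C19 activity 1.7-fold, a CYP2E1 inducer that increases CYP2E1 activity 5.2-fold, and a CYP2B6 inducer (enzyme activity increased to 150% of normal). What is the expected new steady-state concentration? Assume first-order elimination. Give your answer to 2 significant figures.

CYP2C19: 0.18 × 1.7 = 0.306
CYP2E1: 0.31 × 5.2 = 1.612
CYP2B6: 0.32 × 1.5 = 0.48
Other: 0.19 (unchanged)
Relative clearance = 0.306 + 1.612 + 0.48 + 0.19 = 2.588.
Dividing the baseline by the relative clearance: 64.5 / 2.588 = 25 μmol/L.

25 μmol/L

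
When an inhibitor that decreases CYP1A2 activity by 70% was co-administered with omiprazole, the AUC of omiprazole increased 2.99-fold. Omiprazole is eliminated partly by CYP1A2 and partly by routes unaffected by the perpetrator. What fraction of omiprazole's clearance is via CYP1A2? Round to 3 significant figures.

0.951

Let fm be the CYP1A2 fraction. New clearance relative to baseline = fm × 0.3 + (1 − fm).
AUC ratio = 1 / (new CL fraction), so new CL fraction = 1 / 2.99 = 0.3344.
fm × 0.3 + 1 − fm = 0.3344  ⇒  fm × (0.3 − 1) = −0.6656  ⇒  fm = 0.951.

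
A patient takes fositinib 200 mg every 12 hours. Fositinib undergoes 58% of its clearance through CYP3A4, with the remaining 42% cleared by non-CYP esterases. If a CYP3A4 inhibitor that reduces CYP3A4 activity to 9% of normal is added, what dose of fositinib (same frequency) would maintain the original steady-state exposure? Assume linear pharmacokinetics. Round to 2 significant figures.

94 mg

CYP3A4: 0.58 × 0.09 = 0.0522
Other: 0.42 (unchanged)
Relative clearance = 0.0522 + 0.42 = 0.4722.
Css,avg = (dose rate)/CL, so holding Css fixed requires dose ∝ CL: 200 × 0.4722 = 94 mg.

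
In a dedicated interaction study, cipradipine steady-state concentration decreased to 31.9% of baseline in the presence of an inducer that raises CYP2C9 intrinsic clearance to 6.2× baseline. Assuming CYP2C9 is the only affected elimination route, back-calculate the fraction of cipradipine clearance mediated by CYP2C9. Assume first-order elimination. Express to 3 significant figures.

Let x = fm,CYP2C9. Because steady-state concentration ∝ 1/CL, relative clearance rose to 1/0.319 = 3.135.
Only the CYP2C9 route changed, so 3.135 = x·6.2 + (1 − x), giving x = 0.411.

0.411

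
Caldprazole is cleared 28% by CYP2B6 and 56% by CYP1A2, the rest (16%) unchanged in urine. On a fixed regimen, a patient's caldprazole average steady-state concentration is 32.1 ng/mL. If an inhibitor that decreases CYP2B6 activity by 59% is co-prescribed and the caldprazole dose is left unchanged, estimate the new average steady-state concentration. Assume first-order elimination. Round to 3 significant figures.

38.5 ng/mL

The CYP2B6 pathway (28% of clearance) is reduced to 0.41× activity: 0.28 × 0.41 = 0.1148.
CYP1A2 (56%) and the residual 16% are unaffected.
Relative clearance = 0.1148 + 0.56 + 0.16 = 0.8348.
Average steady-state concentration ∝ 1/CL, so new value = 32.1 / 0.8348 = 38.5 ng/mL.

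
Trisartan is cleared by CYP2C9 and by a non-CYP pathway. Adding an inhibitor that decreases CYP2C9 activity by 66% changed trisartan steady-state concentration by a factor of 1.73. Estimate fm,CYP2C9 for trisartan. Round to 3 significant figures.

0.639

CL'/CL = 1 / 1.73 = 0.578
0.34·fm + (1 − fm) = 0.578
fm = (0.578 − 1) / (0.34 − 1) = 0.639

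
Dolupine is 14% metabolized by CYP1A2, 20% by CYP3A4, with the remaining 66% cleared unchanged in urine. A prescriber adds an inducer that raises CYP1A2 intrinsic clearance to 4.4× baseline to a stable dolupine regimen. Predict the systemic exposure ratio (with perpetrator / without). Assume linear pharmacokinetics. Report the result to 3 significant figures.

0.678

The CYP1A2 pathway (14% of clearance) increases to 4.4× activity: 0.14 × 4.4 = 0.616.
CYP3A4 (20%) and the residual 66% are unaffected.
CL_new/CL_old = 0.616 + 0.2 + 0.66 = 1.476.
Since systemic exposure ∝ 1/CL, the ratio is 1 / 1.476 = 0.678.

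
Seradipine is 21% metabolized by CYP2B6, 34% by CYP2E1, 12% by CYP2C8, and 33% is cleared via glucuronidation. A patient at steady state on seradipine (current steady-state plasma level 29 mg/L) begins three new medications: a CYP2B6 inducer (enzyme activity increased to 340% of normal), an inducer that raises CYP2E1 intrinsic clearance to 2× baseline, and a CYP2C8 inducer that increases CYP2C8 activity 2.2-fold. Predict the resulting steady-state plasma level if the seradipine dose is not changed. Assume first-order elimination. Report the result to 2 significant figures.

15 mg/L

The CYP2B6 pathway (21% of clearance) rises to 3.4× activity: 0.21 × 3.4 = 0.714.
The CYP2E1 pathway (34% of clearance) rises to 2× activity: 0.34 × 2 = 0.68.
The CYP2C8 pathway (12% of clearance) increases to 2.2× activity: 0.12 × 2.2 = 0.264.
Non-CYP routes (33%) are unchanged.
Relative clearance = 0.714 + 0.68 + 0.264 + 0.33 = 1.988.
New steady-state plasma level = 29 / 1.988 = 15 mg/L (concentration scales inversely with clearance).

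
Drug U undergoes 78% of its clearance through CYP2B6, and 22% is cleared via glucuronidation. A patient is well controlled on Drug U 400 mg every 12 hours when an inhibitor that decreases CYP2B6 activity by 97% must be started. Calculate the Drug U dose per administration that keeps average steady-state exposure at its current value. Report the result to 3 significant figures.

CYP2B6: 0.78 × 0.03 = 0.0234
Other: 0.22 (unchanged)
Relative clearance = 0.0234 + 0.22 = 0.2434.
Exposure is unchanged when dose changes in proportion to clearance. New dose = 400 mg × 0.2434 = 97.4 mg.

97.4 mg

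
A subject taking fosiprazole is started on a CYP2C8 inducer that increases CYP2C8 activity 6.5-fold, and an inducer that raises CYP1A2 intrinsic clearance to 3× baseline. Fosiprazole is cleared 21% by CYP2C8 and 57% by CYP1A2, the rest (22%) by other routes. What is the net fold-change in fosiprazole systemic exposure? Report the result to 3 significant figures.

CYP2C8: 0.21 × 6.5 = 1.365
CYP1A2: 0.57 × 3 = 1.71
Other: 0.22 (unchanged)
New clearance relative to baseline: 1.365 + 1.71 + 0.22 = 3.295.
Because systemic exposure varies inversely with clearance, the combined effect is 1 / 3.295 = 0.303.

0.303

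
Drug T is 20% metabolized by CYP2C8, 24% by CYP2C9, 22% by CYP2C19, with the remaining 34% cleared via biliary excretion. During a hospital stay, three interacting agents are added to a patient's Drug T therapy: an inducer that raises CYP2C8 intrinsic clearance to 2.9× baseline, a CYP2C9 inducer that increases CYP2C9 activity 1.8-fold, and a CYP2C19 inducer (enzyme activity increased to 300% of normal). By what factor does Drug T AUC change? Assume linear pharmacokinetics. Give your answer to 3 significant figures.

0.497

The CYP2C8 pathway (20% of clearance) rises to 2.9× activity: 0.2 × 2.9 = 0.58.
The CYP2C9 pathway (24% of clearance) increases to 1.8× activity: 0.24 × 1.8 = 0.432.
The CYP2C19 pathway (22% of clearance) rises to 3× activity: 0.22 × 3 = 0.66.
Non-CYP routes (34%) are unchanged.
New clearance relative to baseline: 0.58 + 0.432 + 0.66 + 0.34 = 2.012.
AUC ∝ 1/CL: fold-change = 1 / 2.012 = 0.497.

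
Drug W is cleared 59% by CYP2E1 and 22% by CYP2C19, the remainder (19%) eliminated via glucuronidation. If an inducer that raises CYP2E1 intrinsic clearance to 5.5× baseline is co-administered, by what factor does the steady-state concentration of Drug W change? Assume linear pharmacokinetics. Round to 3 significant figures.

0.274

The CYP2E1 pathway (59% of clearance) rises to 5.5× activity: 0.59 × 5.5 = 3.245.
CYP2C19 (22%) and the residual 19% are unaffected.
Relative clearance = 3.245 + 0.22 + 0.19 = 3.655.
Steady-state concentration ratio = CL_old/CL_new = 1 / 3.655 = 0.274.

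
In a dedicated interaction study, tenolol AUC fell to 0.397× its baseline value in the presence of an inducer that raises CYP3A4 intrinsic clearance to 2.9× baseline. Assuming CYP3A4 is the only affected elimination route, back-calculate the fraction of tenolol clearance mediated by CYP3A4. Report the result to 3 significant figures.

0.799

CL'/CL = 1 / 0.397 = 2.519
2.9·fm + (1 − fm) = 2.519
fm = (2.519 − 1) / (2.9 − 1) = 0.799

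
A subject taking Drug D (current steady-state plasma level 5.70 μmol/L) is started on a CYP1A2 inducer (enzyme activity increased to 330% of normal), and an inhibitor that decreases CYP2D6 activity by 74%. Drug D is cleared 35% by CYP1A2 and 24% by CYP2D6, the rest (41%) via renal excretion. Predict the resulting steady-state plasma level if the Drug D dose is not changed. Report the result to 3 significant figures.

The CYP1A2 pathway (35% of clearance) increases to 3.3× activity: 0.35 × 3.3 = 1.155.
The CYP2D6 pathway (24% of clearance) falls to 0.26× activity: 0.24 × 0.26 = 0.0624.
The remaining 41% of clearance is unaffected.
New clearance relative to baseline: 1.155 + 0.0624 + 0.41 = 1.6274.
New steady-state plasma level = 5.70 / 1.6274 = 3.50 μmol/L (concentration scales inversely with clearance).

3.50 μmol/L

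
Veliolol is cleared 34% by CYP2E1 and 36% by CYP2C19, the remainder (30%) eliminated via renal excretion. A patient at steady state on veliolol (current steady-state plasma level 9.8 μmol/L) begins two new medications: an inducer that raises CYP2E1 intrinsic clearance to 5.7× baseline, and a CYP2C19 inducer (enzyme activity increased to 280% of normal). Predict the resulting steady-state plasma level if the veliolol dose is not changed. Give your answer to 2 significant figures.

3.0 μmol/L

The CYP2E1 pathway (34% of clearance) is boosted to 5.7× activity: 0.34 × 5.7 = 1.938.
The CYP2C19 pathway (36% of clearance) is boosted to 2.8× activity: 0.36 × 2.8 = 1.008.
The remaining 30% of clearance is unaffected.
New clearance relative to baseline: 1.938 + 1.008 + 0.3 = 3.246.
Dividing the baseline by the relative clearance: 9.8 / 3.246 = 3.0 μmol/L.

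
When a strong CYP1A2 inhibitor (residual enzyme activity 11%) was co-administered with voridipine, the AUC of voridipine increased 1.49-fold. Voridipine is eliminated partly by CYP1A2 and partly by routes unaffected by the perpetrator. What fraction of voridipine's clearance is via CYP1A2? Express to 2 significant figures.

0.37

Let fm be the CYP1A2 fraction. New clearance relative to baseline = fm × 0.11 + (1 − fm).
AUC ratio = 1 / (new CL fraction), so new CL fraction = 1 / 1.49 = 0.6711.
fm × 0.11 + 1 − fm = 0.6711  ⇒  fm × (0.11 − 1) = −0.3289  ⇒  fm = 0.37.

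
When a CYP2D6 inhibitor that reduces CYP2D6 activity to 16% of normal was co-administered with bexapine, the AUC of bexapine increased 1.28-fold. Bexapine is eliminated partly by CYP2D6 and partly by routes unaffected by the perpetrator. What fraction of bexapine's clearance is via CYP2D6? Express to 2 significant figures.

0.26

CL'/CL = 1 / 1.28 = 0.7812
0.16·fm + (1 − fm) = 0.7812
fm = (0.7812 − 1) / (0.16 − 1) = 0.26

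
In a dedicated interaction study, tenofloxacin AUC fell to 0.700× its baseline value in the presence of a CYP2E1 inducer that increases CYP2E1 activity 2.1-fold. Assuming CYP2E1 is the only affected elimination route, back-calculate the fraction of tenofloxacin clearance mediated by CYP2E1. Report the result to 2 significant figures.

CL'/CL = 1 / 0.700 = 1.429
2.1·fm + (1 − fm) = 1.429
fm = (1.429 − 1) / (2.1 − 1) = 0.39

0.39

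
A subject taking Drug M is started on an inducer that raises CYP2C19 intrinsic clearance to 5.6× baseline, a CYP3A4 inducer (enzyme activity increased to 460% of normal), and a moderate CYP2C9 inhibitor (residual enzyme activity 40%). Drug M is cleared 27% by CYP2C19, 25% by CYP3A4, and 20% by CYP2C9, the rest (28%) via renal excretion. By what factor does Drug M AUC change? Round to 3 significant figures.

The CYP2C19 pathway (27% of clearance) is boosted to 5.6× activity: 0.27 × 5.6 = 1.512.
The CYP3A4 pathway (25% of clearance) rises to 4.6× activity: 0.25 × 4.6 = 1.15.
The CYP2C9 pathway (20% of clearance) drops to 0.4× activity: 0.2 × 0.4 = 0.08.
The remaining 28% of clearance is unaffected.
Relative clearance = 1.512 + 1.15 + 0.08 + 0.28 = 3.022.
Net AUC ratio = 1 / 3.022 = 0.331.

0.331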